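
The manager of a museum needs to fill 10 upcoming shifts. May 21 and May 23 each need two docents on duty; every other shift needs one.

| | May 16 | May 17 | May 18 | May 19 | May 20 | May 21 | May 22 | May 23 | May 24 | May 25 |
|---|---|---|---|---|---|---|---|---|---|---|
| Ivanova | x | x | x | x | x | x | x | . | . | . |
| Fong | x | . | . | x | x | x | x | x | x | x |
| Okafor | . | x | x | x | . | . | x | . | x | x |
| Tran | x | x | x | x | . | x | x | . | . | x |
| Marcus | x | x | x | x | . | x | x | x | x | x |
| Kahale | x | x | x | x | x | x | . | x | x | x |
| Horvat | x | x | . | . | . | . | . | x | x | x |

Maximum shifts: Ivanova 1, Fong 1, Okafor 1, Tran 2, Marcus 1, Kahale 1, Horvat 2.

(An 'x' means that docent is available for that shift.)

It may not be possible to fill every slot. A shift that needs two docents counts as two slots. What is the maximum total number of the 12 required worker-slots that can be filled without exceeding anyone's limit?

9

Total capacity across all docents is 1+1+1+2+1+1+2 = 9, and 12 slots are needed, so at most 9 can be filled.
An assignment achieving 9: May 16→Horvat, May 18→Okafor, May 20→Ivanova, May 21→Tran+Kahale, May 22→Tran, May 23→Fong+Marcus, May 24→Horvat.
Loads: Ivanova 1/1, Fong 1/1, Okafor 1/1, Tran 2/2, Marcus 1/1, Kahale 1/1, Horvat 2/2.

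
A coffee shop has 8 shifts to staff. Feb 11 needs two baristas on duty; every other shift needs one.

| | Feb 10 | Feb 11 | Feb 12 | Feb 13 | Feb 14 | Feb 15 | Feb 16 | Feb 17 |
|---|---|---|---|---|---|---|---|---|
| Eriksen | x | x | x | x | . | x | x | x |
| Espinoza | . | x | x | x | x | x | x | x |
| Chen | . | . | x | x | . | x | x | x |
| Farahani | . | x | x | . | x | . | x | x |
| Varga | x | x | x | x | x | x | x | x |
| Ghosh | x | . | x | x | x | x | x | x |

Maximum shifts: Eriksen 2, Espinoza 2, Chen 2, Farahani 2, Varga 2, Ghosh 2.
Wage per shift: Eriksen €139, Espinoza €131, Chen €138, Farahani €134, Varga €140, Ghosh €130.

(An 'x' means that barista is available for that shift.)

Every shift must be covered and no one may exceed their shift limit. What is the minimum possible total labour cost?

Picking the cheapest available barista for each shift independently would cost €1175, but that ignores the shift limits.
An optimal schedule: Feb 10→Ghosh, Feb 11→Farahani+Eriksen, Feb 12→Farahani, Feb 13→Espinoza, Feb 14→Ghosh, Feb 15→Espinoza, Feb 16→Chen, Feb 17→Chen.
Total: 130 + 134 + 139 + 134 + 131 + 130 + 131 + 138 + 138 = €1205.

€1205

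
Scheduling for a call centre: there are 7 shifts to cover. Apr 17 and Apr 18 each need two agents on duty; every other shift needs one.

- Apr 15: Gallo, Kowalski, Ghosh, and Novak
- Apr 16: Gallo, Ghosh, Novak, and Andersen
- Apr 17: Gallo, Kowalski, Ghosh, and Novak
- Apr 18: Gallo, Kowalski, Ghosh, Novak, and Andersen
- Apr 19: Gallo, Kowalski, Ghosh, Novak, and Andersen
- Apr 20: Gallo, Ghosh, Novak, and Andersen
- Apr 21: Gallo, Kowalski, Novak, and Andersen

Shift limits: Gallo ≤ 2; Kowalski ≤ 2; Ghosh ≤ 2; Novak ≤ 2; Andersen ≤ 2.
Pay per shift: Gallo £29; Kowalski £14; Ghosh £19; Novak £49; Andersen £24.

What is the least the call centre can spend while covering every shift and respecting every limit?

Picking the cheapest available agent for each shift independently would cost £146, but that ignores the shift limits.
An optimal schedule: Apr 15→Kowalski, Apr 16→Ghosh, Apr 17→Gallo+Novak, Apr 18→Andersen+Gallo, Apr 19→Andersen, Apr 20→Ghosh, Apr 21→Kowalski.
Total: 14 + 19 + 29 + 49 + 24 + 29 + 24 + 19 + 14 = £221.

£221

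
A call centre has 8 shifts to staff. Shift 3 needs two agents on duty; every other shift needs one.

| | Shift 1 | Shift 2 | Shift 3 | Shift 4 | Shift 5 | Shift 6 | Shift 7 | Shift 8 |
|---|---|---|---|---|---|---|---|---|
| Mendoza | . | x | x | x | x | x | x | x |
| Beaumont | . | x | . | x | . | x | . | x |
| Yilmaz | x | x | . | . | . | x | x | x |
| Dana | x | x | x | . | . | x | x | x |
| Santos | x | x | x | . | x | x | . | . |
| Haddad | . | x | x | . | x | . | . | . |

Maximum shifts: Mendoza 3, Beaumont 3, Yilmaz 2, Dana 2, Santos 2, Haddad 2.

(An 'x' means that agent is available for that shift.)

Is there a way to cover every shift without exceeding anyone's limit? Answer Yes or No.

Yes

One valid schedule: Shift 1→Yilmaz, Shift 2→Beaumont, Shift 3→Dana+Santos, Shift 4→Mendoza, Shift 5→Mendoza, Shift 6→Beaumont, Shift 7→Mendoza, Shift 8→Beaumont.
Loads: Mendoza 3/3, Beaumont 3/3, Yilmaz 1/2, Dana 1/2, Santos 1/2, Haddad 0/2 — all within limits.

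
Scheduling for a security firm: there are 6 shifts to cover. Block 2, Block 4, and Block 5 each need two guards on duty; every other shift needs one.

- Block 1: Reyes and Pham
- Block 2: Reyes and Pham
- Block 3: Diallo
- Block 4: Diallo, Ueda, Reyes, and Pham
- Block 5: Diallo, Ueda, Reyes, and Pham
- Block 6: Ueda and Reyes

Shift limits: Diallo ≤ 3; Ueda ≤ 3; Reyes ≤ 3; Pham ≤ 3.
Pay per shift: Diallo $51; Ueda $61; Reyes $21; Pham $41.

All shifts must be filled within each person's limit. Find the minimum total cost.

Block 2 can only be covered by Reyes and Pham, so that assignment is forced.
Block 3 can only be covered by Diallo, so that assignment is forced.
Picking the cheapest available guard for each shift independently would cost $279, but that ignores the shift limits.
An optimal schedule: Block 1→Reyes, Block 2→Reyes+Pham, Block 3→Diallo, Block 4→Pham+Diallo, Block 5→Pham+Diallo, Block 6→Reyes.
Total: 21 + 21 + 41 + 51 + 41 + 51 + 41 + 51 + 21 = $339.

$339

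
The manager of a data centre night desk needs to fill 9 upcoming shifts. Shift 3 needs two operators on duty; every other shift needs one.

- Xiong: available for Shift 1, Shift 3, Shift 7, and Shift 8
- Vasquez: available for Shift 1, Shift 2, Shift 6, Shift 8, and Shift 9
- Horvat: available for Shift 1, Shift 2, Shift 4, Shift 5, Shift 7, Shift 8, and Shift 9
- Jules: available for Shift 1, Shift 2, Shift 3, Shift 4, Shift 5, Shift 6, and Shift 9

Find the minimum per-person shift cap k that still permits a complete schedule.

3

With 4 operators and 10 worker-slots to fill, someone must work at least ⌈10/4⌉ = 3 shifts, so k ≥ 3.
k = 3 works: Shift 1→Horvat, Shift 2→Vasquez, Shift 3→Xiong+Jules, Shift 4→Horvat, Shift 5→Horvat, Shift 6→Vasquez, Shift 7→Xiong, Shift 8→Xiong, Shift 9→Vasquez.
Loads: Xiong 3, Vasquez 3, Horvat 3, Jules 1 — all ≤ 3.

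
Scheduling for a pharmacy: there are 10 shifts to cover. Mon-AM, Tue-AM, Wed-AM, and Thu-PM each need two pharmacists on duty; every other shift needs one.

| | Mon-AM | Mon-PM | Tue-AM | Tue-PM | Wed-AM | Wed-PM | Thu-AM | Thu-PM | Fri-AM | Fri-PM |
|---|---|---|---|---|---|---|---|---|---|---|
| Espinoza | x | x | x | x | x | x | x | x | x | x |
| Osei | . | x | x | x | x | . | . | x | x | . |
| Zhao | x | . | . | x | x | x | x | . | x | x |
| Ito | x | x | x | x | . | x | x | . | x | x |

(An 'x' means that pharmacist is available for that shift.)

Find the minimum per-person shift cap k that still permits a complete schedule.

4

With 4 pharmacists and 14 worker-slots to fill, someone must work at least ⌈14/4⌉ = 4 shifts, so k ≥ 4.
k = 4 works: Mon-AM→Espinoza+Zhao, Mon-PM→Espinoza, Tue-AM→Espinoza+Osei, Tue-PM→Osei, Wed-AM→Osei+Zhao, Wed-PM→Zhao, Thu-AM→Zhao, Thu-PM→Espinoza+Osei, Fri-AM→Ito, Fri-PM→Ito.
Loads: Espinoza 4, Osei 4, Zhao 4, Ito 2 — all ≤ 4.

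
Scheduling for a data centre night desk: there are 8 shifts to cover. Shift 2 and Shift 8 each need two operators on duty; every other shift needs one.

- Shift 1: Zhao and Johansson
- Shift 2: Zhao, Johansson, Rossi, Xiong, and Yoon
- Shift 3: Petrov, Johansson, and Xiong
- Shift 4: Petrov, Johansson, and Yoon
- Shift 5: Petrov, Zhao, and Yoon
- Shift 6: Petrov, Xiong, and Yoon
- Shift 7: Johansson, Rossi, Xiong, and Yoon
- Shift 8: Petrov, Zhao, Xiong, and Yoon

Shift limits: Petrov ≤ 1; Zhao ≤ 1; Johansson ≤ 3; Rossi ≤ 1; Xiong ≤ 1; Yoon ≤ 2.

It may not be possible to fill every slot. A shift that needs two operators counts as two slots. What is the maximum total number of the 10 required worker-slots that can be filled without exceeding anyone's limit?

9

Total capacity across all operators is 1+1+3+1+1+2 = 9, and 10 slots are needed, so at most 9 can be filled.
An assignment achieving 9: Shift 1→Zhao, Shift 2→Johansson+Rossi, Shift 3→Petrov, Shift 4→Johansson, Shift 5→Yoon, Shift 6→Xiong, Shift 7→Johansson, Shift 8→Yoon.
Loads: Petrov 1/1, Zhao 1/1, Johansson 3/3, Rossi 1/1, Xiong 1/1, Yoon 2/2.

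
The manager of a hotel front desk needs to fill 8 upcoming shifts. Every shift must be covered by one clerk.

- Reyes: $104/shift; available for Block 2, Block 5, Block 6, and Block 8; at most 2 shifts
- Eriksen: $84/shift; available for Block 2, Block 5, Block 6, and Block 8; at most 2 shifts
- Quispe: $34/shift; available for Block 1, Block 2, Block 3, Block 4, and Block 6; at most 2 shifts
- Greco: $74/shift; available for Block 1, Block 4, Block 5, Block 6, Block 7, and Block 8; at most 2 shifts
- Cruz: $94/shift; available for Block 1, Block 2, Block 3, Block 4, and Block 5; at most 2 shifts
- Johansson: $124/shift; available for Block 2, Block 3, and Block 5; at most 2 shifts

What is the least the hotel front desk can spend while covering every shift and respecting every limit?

Block 7 can only be covered by Greco, so that assignment is forced.
Picking the cheapest available clerk for each shift independently would cost $392, but that ignores the shift limits.
An optimal schedule: Block 1→Quispe, Block 2→Cruz, Block 3→Quispe, Block 4→Greco, Block 5→Cruz, Block 6→Eriksen, Block 7→Greco, Block 8→Eriksen.
Total: 34 + 94 + 34 + 74 + 94 + 84 + 74 + 84 = $572.

$572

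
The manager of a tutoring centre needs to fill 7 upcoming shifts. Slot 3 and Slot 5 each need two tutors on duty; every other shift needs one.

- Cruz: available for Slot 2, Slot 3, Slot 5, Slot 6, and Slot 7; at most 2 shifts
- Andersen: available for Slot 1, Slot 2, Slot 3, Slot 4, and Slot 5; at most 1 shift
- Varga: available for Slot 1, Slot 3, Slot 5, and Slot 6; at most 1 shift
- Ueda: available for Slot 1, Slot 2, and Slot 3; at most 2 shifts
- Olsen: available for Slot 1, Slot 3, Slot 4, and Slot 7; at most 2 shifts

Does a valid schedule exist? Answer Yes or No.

Total capacity is 2+1+1+2+2 = 8 but 9 worker-slots are needed — infeasible.

No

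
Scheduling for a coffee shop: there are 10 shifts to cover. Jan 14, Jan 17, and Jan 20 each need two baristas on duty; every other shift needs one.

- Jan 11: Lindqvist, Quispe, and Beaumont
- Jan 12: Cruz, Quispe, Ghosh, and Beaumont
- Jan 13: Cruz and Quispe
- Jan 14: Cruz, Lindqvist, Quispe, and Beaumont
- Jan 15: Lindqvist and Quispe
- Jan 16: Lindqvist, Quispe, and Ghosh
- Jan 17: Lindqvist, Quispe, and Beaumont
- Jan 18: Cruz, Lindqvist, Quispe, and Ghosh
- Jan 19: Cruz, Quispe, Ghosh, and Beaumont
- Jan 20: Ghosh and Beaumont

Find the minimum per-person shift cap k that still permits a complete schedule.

3

With 5 baristas and 13 worker-slots to fill, someone must work at least ⌈13/5⌉ = 3 shifts, so k ≥ 3.
k = 3 works: Jan 11→Lindqvist, Jan 12→Cruz, Jan 13→Cruz, Jan 14→Quispe+Beaumont, Jan 15→Lindqvist, Jan 16→Lindqvist, Jan 17→Quispe+Beaumont, Jan 18→Cruz, Jan 19→Quispe, Jan 20→Ghosh+Beaumont.
Loads: Cruz 3, Lindqvist 3, Quispe 3, Ghosh 1, Beaumont 3 — all ≤ 3.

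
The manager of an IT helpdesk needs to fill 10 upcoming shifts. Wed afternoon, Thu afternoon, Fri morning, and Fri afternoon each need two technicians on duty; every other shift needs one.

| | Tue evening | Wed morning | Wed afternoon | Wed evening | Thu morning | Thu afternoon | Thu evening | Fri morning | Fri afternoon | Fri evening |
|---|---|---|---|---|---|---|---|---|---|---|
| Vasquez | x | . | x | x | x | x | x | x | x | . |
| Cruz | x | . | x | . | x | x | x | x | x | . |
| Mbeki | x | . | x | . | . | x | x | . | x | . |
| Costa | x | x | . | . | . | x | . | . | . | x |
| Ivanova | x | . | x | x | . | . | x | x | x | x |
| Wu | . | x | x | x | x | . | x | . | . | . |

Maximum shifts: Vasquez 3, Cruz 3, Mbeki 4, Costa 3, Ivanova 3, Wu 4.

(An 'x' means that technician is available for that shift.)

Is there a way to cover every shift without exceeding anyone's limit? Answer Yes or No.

One valid schedule: Tue evening→Cruz, Wed morning→Costa, Wed afternoon→Mbeki+Ivanova, Wed evening→Vasquez, Thu morning→Vasquez, Thu afternoon→Mbeki+Costa, Thu evening→Cruz, Fri morning→Vasquez+Cruz, Fri afternoon→Mbeki+Ivanova, Fri evening→Costa.
Loads: Vasquez 3/3, Cruz 3/3, Mbeki 3/4, Costa 3/3, Ivanova 2/3, Wu 0/4 — all within limits.

Yes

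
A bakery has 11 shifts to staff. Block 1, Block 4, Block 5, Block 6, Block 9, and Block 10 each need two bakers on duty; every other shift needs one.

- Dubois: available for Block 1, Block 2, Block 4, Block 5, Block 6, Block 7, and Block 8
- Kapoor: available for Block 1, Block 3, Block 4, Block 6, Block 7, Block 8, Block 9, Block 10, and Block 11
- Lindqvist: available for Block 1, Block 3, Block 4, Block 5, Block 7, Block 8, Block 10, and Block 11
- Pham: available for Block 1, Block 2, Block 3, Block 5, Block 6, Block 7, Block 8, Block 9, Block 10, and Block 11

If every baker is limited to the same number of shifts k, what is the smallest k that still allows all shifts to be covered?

With 4 bakers and 17 worker-slots to fill, someone must work at least ⌈17/4⌉ = 5 shifts, so k ≥ 5.
k = 5 works: Block 1→Lindqvist+Pham, Block 2→Dubois, Block 3→Kapoor, Block 4→Dubois+Kapoor, Block 5→Dubois+Lindqvist, Block 6→Dubois+Kapoor, Block 7→Dubois, Block 8→Lindqvist, Block 9→Kapoor+Pham, Block 10→Kapoor+Lindqvist, Block 11→Lindqvist.
Loads: Dubois 5, Kapoor 5, Lindqvist 5, Pham 2 — all ≤ 5.

5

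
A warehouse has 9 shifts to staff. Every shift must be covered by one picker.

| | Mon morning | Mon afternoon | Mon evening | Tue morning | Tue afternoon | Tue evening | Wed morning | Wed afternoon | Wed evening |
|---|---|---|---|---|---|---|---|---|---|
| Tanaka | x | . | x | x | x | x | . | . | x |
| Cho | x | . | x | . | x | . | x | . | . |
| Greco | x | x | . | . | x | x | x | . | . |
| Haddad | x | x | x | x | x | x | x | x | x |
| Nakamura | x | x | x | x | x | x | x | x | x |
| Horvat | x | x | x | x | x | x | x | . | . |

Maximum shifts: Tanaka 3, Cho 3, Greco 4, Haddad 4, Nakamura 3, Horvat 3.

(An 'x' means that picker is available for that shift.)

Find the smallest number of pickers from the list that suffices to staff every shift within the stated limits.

9 slots to fill and no one can take more than 4, so at least ⌈9/4⌉ = 3 pickers are needed.
Tanaka, Cho, and Haddad alone can cover everything: Mon morning→Cho, Mon afternoon→Haddad, Mon evening→Cho, Tue morning→Tanaka, Tue afternoon→Haddad, Tue evening→Tanaka, Wed morning→Cho, Wed afternoon→Haddad, Wed evening→Tanaka.

3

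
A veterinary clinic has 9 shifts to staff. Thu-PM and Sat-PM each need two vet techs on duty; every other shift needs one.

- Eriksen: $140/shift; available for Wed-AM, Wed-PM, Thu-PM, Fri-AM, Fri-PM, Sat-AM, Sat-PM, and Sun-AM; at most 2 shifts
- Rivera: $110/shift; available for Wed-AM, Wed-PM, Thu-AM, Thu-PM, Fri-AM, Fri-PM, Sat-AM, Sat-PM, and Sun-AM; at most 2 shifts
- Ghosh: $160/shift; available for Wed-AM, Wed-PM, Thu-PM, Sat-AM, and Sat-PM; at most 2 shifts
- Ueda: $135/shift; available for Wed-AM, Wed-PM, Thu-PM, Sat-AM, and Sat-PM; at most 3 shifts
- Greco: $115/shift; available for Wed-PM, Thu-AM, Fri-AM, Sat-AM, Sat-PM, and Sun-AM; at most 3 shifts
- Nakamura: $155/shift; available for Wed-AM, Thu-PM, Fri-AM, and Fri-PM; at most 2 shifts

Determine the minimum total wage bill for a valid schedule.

$1405

Picking the cheapest available vet tech for each shift independently would cost $1240, but that ignores the shift limits.
An optimal schedule: Wed-AM→Ueda, Wed-PM→Greco, Thu-AM→Rivera, Thu-PM→Eriksen+Nakamura, Fri-AM→Greco, Fri-PM→Rivera, Sat-AM→Ueda, Sat-PM→Ueda+Eriksen, Sun-AM→Greco.
Total: 135 + 115 + 110 + 140 + 155 + 115 + 110 + 135 + 135 + 140 + 115 = $1405.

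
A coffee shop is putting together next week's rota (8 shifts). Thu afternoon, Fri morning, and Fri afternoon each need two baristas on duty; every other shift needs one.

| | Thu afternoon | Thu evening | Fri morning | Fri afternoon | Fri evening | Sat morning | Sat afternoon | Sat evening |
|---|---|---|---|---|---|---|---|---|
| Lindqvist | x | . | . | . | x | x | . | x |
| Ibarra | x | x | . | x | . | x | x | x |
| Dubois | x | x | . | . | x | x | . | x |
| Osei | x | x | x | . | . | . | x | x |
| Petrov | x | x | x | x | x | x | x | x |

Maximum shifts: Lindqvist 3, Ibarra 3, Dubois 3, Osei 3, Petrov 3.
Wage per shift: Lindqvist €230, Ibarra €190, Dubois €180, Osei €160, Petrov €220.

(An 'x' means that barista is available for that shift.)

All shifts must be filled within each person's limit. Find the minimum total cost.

Fri morning can only be covered by Osei and Petrov, so that assignment is forced.
Fri afternoon can only be covered by Ibarra and Petrov, so that assignment is forced.
Picking the cheapest available barista for each shift independently would cost €1970, but that ignores the shift limits.
An optimal schedule: Thu afternoon→Dubois+Ibarra, Thu evening→Osei, Fri morning→Osei+Petrov, Fri afternoon→Ibarra+Petrov, Fri evening→Dubois, Sat morning→Dubois, Sat afternoon→Osei, Sat evening→Ibarra.
Total: 180 + 190 + 160 + 160 + 220 + 190 + 220 + 180 + 180 + 160 + 190 = €2030.

€2030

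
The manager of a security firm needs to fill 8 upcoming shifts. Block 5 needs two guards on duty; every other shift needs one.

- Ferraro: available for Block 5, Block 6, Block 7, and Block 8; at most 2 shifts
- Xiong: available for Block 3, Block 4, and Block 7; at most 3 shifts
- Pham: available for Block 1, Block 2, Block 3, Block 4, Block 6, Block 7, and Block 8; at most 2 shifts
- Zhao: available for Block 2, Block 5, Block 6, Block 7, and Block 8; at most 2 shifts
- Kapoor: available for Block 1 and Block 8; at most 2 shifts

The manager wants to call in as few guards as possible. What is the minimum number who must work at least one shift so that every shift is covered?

9 slots to fill and no one can take more than 3, so at least ⌈9/3⌉ = 3 guards are needed.
Any 3 guards together have capacity at most 3+2+2 = 7 < 9 slots, so 3 can never suffice.
Ferraro, Xiong, Pham, and Zhao alone can cover everything: Block 1→Pham, Block 2→Pham, Block 3→Xiong, Block 4→Xiong, Block 5→Ferraro+Zhao, Block 6→Ferraro, Block 7→Xiong, Block 8→Zhao.

4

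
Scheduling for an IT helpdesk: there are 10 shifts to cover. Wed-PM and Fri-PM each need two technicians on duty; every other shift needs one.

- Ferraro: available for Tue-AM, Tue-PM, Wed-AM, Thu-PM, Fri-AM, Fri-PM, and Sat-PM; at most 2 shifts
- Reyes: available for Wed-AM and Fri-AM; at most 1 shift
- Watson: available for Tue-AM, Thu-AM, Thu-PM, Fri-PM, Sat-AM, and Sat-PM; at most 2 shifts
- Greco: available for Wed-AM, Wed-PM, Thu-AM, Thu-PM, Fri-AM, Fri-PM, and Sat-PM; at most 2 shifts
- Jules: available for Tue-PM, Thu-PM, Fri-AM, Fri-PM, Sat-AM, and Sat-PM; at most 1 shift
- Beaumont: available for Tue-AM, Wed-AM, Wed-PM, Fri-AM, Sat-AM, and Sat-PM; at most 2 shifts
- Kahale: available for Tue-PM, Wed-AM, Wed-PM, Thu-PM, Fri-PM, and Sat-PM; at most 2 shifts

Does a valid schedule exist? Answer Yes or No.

One valid schedule: Tue-AM→Ferraro, Tue-PM→Ferraro, Wed-AM→Reyes, Wed-PM→Greco+Beaumont, Thu-AM→Watson, Thu-PM→Greco, Fri-AM→Beaumont, Fri-PM→Jules+Kahale, Sat-AM→Watson, Sat-PM→Kahale.
Loads: Ferraro 2/2, Reyes 1/1, Watson 2/2, Greco 2/2, Jules 1/1, Beaumont 2/2, Kahale 2/2 — all within limits.

Yes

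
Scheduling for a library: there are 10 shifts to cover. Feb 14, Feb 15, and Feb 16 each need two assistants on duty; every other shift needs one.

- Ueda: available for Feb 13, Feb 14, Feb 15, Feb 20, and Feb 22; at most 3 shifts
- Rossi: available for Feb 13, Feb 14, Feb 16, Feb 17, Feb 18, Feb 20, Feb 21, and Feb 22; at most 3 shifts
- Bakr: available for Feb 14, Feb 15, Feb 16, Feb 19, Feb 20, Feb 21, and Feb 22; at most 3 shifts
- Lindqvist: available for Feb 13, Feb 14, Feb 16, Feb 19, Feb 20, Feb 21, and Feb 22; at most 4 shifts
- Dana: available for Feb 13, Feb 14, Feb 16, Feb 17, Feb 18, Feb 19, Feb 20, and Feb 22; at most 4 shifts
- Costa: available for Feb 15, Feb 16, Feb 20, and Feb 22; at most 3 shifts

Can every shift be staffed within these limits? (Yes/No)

One valid schedule: Feb 13→Ueda, Feb 14→Lindqvist+Dana, Feb 15→Ueda+Bakr, Feb 16→Lindqvist+Dana, Feb 17→Rossi, Feb 18→Rossi, Feb 19→Bakr, Feb 20→Ueda, Feb 21→Rossi, Feb 22→Bakr.
Loads: Ueda 3/3, Rossi 3/3, Bakr 3/3, Lindqvist 2/4, Dana 2/4, Costa 0/3 — all within limits.

Yes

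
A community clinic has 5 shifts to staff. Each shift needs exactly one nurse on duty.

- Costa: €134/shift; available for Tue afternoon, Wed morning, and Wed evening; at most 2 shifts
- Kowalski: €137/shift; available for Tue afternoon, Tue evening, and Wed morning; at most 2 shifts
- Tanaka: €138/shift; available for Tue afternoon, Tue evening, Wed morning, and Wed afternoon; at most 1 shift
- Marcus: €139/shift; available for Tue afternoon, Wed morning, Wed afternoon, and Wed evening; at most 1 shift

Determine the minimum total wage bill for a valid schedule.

Picking the cheapest available nurse for each shift independently would cost €677, but that ignores the shift limits.
An optimal schedule: Tue afternoon→Costa, Tue evening→Kowalski, Wed morning→Kowalski, Wed afternoon→Tanaka, Wed evening→Costa.
Total: 134 + 137 + 137 + 138 + 134 = €680.

€680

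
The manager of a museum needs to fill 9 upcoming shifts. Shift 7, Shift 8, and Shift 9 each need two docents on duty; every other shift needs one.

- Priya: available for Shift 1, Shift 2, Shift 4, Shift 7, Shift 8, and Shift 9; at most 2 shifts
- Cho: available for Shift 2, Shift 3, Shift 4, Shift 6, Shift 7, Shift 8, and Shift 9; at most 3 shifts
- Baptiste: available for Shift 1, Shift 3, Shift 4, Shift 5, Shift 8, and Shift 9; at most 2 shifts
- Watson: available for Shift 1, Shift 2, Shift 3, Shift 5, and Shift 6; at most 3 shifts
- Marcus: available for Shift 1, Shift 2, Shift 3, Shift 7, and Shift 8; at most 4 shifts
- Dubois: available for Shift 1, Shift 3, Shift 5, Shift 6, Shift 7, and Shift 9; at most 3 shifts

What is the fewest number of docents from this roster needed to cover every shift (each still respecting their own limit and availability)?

12 slots to fill and no one can take more than 4, so at least ⌈12/4⌉ = 3 docents are needed.
Any 3 docents together have capacity at most 4+3+3 = 10 < 12 slots, so 3 can never suffice.
Priya, Cho, Watson, and Marcus alone can cover everything: Shift 1→Watson, Shift 2→Marcus, Shift 3→Marcus, Shift 4→Priya, Shift 5→Watson, Shift 6→Watson, Shift 7→Cho+Marcus, Shift 8→Cho+Marcus, Shift 9→Priya+Cho.

4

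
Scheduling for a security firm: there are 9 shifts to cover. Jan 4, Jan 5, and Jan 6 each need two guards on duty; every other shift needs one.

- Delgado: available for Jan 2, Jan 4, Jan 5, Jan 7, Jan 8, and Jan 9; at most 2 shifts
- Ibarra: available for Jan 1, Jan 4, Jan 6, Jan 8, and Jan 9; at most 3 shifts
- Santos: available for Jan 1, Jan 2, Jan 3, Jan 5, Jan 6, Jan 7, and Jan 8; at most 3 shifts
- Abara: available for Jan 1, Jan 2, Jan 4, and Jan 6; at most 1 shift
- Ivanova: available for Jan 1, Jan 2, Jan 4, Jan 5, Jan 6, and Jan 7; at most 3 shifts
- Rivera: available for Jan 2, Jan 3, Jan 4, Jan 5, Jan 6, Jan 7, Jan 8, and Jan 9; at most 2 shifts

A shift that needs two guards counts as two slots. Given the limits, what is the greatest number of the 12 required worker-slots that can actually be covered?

12

Total capacity across all guards is 2+3+3+1+3+2 = 14, and 12 slots are needed, so at most 12 can be filled.
An assignment achieving 12: Jan 1→Ibarra, Jan 2→Abara, Jan 3→Santos, Jan 4→Ibarra+Ivanova, Jan 5→Delgado+Santos, Jan 6→Ivanova+Rivera, Jan 7→Santos, Jan 8→Ibarra, Jan 9→Delgado.
Loads: Delgado 2/2, Ibarra 3/3, Santos 3/3, Abara 1/1, Ivanova 2/3, Rivera 1/2.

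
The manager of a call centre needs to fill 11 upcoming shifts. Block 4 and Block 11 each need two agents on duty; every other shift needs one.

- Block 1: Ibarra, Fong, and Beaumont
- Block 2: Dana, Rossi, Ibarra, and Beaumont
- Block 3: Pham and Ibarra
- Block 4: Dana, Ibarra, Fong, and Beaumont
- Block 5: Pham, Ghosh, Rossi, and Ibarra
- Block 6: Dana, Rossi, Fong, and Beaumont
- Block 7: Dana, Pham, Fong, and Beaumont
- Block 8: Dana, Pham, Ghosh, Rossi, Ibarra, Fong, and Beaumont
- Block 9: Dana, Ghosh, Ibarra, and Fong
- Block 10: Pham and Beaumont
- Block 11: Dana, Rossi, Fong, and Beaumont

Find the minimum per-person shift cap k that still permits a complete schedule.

2

With 7 agents and 13 worker-slots to fill, someone must work at least ⌈13/7⌉ = 2 shifts, so k ≥ 2.
k = 2 works: Block 1→Ibarra, Block 2→Dana, Block 3→Pham, Block 4→Ibarra+Fong, Block 5→Ghosh, Block 6→Dana, Block 7→Fong, Block 8→Rossi, Block 9→Ghosh, Block 10→Pham, Block 11→Rossi+Beaumont.
Loads: Dana 2, Pham 2, Ghosh 2, Rossi 2, Ibarra 2, Fong 2, Beaumont 1 — all ≤ 2.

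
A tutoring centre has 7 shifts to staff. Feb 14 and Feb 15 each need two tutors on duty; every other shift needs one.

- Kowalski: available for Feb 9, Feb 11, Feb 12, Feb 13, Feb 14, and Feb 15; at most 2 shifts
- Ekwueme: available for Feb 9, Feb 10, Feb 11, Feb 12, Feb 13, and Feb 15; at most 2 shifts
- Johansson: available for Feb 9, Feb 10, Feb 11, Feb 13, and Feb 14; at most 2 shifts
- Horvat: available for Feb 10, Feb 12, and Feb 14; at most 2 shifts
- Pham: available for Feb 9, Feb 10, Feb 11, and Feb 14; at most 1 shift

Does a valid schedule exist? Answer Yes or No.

Feb 15 can only be covered by Kowalski and Ekwueme, so that assignment is forced.
One valid schedule: Feb 9→Johansson, Feb 10→Horvat, Feb 11→Johansson, Feb 12→Kowalski, Feb 13→Ekwueme, Feb 14→Horvat+Pham, Feb 15→Kowalski+Ekwueme.
Loads: Kowalski 2/2, Ekwueme 2/2, Johansson 2/2, Horvat 2/2, Pham 1/1 — all within limits.

Yes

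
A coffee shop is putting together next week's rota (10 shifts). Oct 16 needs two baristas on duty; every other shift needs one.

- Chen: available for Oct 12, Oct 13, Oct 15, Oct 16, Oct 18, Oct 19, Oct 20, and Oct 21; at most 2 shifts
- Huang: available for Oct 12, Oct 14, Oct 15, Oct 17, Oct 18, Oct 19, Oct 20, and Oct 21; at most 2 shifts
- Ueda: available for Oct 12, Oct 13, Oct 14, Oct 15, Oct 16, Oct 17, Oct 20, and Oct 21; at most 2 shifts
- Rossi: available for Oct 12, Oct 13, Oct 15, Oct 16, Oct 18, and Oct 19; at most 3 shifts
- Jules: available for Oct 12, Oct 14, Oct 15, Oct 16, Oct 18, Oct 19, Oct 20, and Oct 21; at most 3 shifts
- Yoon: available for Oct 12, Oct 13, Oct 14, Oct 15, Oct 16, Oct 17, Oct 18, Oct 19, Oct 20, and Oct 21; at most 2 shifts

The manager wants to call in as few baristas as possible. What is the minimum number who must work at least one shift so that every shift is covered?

5

11 slots to fill and no one can take more than 3, so at least ⌈11/3⌉ = 4 baristas are needed.
Any 4 baristas together have capacity at most 3+3+2+2 = 10 < 11 slots, so 4 can never suffice.
Chen, Huang, Ueda, Rossi, and Jules alone can cover everything: Oct 12→Rossi, Oct 13→Chen, Oct 14→Huang, Oct 15→Jules, Oct 16→Rossi+Jules, Oct 17→Huang, Oct 18→Chen, Oct 19→Rossi, Oct 20→Ueda, Oct 21→Ueda.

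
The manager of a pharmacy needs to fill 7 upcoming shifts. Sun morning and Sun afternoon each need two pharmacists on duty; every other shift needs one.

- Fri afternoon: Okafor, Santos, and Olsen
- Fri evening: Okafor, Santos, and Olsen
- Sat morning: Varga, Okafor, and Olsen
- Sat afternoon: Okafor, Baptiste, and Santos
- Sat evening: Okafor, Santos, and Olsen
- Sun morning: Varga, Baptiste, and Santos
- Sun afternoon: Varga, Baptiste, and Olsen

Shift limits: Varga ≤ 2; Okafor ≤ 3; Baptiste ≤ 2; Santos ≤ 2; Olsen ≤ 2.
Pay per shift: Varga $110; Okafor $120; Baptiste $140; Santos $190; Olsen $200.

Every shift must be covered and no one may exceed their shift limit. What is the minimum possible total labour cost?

$1240

Picking the cheapest available pharmacist for each shift independently would cost $1090, but that ignores the shift limits.
An optimal schedule: Fri afternoon→Okafor, Fri evening→Okafor, Sat morning→Varga, Sat afternoon→Okafor, Sat evening→Santos, Sun morning→Baptiste+Santos, Sun afternoon→Varga+Baptiste.
Total: 120 + 120 + 110 + 120 + 190 + 140 + 190 + 110 + 140 = $1240.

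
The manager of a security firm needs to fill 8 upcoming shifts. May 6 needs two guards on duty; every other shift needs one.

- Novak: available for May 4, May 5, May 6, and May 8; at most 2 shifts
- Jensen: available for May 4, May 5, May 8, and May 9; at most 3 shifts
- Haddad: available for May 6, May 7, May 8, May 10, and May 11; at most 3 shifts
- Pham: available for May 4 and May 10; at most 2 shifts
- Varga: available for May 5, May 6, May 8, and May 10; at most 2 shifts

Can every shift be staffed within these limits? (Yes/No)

May 7 can only be covered by Haddad, so that assignment is forced.
May 9 can only be covered by Jensen, so that assignment is forced.
May 11 can only be covered by Haddad, so that assignment is forced.
One valid schedule: May 4→Novak, May 5→Novak, May 6→Haddad+Varga, May 7→Haddad, May 8→Jensen, May 9→Jensen, May 10→Pham, May 11→Haddad.
Loads: Novak 2/2, Jensen 2/3, Haddad 3/3, Pham 1/2, Varga 1/2 — all within limits.

Yes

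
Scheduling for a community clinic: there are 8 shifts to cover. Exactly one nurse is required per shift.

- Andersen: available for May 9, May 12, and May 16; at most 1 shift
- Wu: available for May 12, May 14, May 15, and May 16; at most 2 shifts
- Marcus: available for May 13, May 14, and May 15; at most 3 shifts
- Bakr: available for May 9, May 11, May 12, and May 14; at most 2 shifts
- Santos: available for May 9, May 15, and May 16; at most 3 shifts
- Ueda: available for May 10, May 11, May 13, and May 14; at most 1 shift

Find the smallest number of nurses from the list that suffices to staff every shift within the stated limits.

4

8 slots to fill and no one can take more than 3, so at least ⌈8/3⌉ = 3 nurses are needed.
Shifts {May 10, May 11, May 13, May 16} need 4 slots, but among the nurses available for them (Andersen, Wu, Marcus, Bakr, Santos, and Ueda) any 3 together supply at most 3. So 3 nurses are not enough.
Wu, Marcus, Bakr, and Ueda alone can cover everything: May 9→Bakr, May 10→Ueda, May 11→Bakr, May 12→Wu, May 13→Marcus, May 14→Marcus, May 15→Marcus, May 16→Wu.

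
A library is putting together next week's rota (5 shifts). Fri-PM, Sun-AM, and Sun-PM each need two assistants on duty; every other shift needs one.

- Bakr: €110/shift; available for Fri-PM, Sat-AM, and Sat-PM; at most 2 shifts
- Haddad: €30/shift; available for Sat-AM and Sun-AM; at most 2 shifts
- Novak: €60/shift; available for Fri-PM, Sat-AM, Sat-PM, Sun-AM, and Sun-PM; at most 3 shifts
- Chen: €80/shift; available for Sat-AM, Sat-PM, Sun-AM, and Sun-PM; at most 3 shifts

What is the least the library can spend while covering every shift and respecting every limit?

Fri-PM can only be covered by Bakr and Novak, so that assignment is forced.
Sun-PM can only be covered by Novak and Chen, so that assignment is forced.
Picking the cheapest available assistant for each shift independently would cost €490, but that ignores the shift limits.
An optimal schedule: Fri-PM→Novak+Bakr, Sat-AM→Haddad, Sat-PM→Novak, Sun-AM→Haddad+Chen, Sun-PM→Novak+Chen.
Total: 60 + 110 + 30 + 60 + 30 + 80 + 60 + 80 = €510.

€510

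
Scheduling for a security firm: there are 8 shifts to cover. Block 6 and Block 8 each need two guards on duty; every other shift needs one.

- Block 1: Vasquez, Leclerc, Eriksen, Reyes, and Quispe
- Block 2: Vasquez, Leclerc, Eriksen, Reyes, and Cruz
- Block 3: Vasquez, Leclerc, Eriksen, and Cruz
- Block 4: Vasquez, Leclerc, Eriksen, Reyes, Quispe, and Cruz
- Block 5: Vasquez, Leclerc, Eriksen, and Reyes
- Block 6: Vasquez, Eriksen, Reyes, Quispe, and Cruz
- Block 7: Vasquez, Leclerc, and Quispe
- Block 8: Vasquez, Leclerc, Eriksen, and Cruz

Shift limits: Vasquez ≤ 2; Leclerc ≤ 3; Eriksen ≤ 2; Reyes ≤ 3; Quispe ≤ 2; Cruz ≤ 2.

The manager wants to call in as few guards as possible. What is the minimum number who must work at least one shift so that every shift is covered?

10 slots to fill and no one can take more than 3, so at least ⌈10/3⌉ = 4 guards are needed.
Vasquez, Leclerc, Eriksen, and Reyes alone can cover everything: Block 1→Leclerc, Block 2→Leclerc, Block 3→Vasquez, Block 4→Reyes, Block 5→Reyes, Block 6→Eriksen+Reyes, Block 7→Vasquez, Block 8→Leclerc+Eriksen.

4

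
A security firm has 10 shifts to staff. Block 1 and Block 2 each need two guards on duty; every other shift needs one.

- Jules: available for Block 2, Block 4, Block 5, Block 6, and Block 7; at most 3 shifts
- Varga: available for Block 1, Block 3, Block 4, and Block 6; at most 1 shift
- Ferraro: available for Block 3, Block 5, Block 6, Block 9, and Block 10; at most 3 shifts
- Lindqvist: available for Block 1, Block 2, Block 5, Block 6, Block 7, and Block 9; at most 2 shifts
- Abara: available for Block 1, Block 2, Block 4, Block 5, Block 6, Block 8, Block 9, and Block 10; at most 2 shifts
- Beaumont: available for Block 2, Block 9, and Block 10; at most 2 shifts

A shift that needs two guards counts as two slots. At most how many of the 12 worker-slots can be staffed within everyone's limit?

12

Total capacity across all guards is 3+1+3+2+2+2 = 13, and 12 slots are needed, so at most 12 can be filled.
An assignment achieving 12: Block 1→Lindqvist+Abara, Block 2→Jules+Lindqvist, Block 3→Varga, Block 4→Jules, Block 5→Ferraro, Block 6→Ferraro, Block 7→Jules, Block 8→Abara, Block 9→Beaumont, Block 10→Ferraro.
Loads: Jules 3/3, Varga 1/1, Ferraro 3/3, Lindqvist 2/2, Abara 2/2, Beaumont 1/2.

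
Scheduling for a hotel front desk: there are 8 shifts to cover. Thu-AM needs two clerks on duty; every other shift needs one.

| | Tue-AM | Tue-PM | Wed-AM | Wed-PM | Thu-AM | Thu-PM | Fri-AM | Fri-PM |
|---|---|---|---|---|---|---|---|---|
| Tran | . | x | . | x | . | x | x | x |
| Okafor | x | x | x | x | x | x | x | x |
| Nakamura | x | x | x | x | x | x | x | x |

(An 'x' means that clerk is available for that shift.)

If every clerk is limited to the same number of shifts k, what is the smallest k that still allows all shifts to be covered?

With 3 clerks and 9 worker-slots to fill, someone must work at least ⌈9/3⌉ = 3 shifts, so k ≥ 3.
k = 3 works: Tue-AM→Okafor, Tue-PM→Tran, Wed-AM→Okafor, Wed-PM→Tran, Thu-AM→Okafor+Nakamura, Thu-PM→Tran, Fri-AM→Nakamura, Fri-PM→Nakamura.
Loads: Tran 3, Okafor 3, Nakamura 3 — all ≤ 3.

3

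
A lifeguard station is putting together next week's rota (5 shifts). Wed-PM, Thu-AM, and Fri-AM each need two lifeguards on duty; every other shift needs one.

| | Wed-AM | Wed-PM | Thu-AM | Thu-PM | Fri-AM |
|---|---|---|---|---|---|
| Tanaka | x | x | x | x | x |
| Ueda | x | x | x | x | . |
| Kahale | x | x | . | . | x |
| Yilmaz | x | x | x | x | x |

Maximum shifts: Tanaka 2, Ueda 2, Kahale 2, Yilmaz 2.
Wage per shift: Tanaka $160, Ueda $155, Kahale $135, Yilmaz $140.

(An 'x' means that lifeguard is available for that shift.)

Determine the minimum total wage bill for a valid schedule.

$1180

Picking the cheapest available lifeguard for each shift independently would cost $1120, but that ignores the shift limits.
An optimal schedule: Wed-AM→Ueda, Wed-PM→Kahale+Yilmaz, Thu-AM→Tanaka+Ueda, Thu-PM→Tanaka, Fri-AM→Kahale+Yilmaz.
Total: 155 + 135 + 140 + 160 + 155 + 160 + 135 + 140 = $1180.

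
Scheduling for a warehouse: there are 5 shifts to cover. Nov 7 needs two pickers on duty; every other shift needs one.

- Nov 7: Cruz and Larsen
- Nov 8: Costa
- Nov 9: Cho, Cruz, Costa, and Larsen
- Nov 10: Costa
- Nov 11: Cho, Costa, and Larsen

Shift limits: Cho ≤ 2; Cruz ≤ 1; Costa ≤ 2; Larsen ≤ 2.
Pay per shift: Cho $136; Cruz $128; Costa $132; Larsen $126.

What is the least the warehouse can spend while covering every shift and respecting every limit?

$780

Nov 7 can only be covered by Cruz and Larsen, so that assignment is forced.
Nov 8 can only be covered by Costa, so that assignment is forced.
Nov 10 can only be covered by Costa, so that assignment is forced.
Picking the cheapest available picker for each shift independently would cost $770, but that ignores the shift limits.
An optimal schedule: Nov 7→Larsen+Cruz, Nov 8→Costa, Nov 9→Cho, Nov 10→Costa, Nov 11→Larsen.
Total: 126 + 128 + 132 + 136 + 132 + 126 = $780.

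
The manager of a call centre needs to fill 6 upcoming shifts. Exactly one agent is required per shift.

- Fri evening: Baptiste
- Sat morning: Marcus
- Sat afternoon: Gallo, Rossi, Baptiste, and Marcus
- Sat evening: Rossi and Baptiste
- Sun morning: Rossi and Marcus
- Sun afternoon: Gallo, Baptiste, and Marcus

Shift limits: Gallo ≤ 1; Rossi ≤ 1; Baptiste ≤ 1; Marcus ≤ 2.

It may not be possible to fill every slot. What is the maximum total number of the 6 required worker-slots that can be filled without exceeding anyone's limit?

Total capacity across all agents is 1+1+1+2 = 5, and 6 slots are needed, so at most 5 can be filled.
An assignment achieving 5: Fri evening→Baptiste, Sat morning→Marcus, Sat evening→Rossi, Sun morning→Marcus, Sun afternoon→Gallo.
Loads: Gallo 1/1, Rossi 1/1, Baptiste 1/1, Marcus 2/2.

5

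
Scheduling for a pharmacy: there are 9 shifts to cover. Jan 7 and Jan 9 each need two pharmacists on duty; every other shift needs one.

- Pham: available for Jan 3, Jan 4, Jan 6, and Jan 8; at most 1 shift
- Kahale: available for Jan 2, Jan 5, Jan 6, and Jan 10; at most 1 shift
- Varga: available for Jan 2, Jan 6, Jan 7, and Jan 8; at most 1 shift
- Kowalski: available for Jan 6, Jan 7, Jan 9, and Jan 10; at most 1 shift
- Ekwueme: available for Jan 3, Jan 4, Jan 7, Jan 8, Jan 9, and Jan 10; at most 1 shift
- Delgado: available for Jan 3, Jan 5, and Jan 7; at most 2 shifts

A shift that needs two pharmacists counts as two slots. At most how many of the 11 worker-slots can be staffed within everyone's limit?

Total capacity across all pharmacists is 1+1+1+1+1+2 = 7, and 11 slots are needed, so at most 7 can be filled.
An assignment achieving 7: Jan 2→Kahale, Jan 3→Delgado, Jan 4→Pham, Jan 5→Delgado, Jan 8→Varga, Jan 9→Kowalski+Ekwueme.
Loads: Pham 1/1, Kahale 1/1, Varga 1/1, Kowalski 1/1, Ekwueme 1/1, Delgado 2/2.

7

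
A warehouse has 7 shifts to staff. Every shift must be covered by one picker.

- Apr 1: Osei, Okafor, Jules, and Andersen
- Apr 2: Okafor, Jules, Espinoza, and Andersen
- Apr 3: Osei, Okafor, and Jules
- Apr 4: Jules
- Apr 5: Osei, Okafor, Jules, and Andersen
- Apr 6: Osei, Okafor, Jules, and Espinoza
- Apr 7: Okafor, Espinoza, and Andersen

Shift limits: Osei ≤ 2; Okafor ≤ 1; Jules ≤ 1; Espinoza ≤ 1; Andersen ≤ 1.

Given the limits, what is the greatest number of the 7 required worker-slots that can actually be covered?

Total capacity across all pickers is 2+1+1+1+1 = 6, and 7 slots are needed, so at most 6 can be filled.
An assignment achieving 6: Apr 1→Osei, Apr 2→Espinoza, Apr 3→Osei, Apr 4→Jules, Apr 5→Andersen, Apr 7→Okafor.
Loads: Osei 2/2, Okafor 1/1, Jules 1/1, Espinoza 1/1, Andersen 1/1.

6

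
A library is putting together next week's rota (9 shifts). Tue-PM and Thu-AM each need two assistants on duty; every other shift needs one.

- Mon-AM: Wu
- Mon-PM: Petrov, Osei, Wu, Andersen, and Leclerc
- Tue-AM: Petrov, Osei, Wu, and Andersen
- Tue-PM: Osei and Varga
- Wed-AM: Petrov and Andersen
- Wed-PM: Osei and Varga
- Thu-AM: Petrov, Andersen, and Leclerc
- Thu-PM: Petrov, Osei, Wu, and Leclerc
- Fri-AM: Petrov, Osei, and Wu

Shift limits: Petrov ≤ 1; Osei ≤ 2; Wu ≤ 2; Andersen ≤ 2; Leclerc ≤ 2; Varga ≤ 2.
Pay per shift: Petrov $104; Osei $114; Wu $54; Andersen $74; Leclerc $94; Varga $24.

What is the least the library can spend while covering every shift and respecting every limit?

Mon-AM can only be covered by Wu, so that assignment is forced.
Tue-PM can only be covered by Osei and Varga, so that assignment is forced.
Picking the cheapest available assistant for each shift independently would cost $674, but that ignores the shift limits.
An optimal schedule: Mon-AM→Wu, Mon-PM→Andersen, Tue-AM→Wu, Tue-PM→Osei+Varga, Wed-AM→Petrov, Wed-PM→Varga, Thu-AM→Andersen+Leclerc, Thu-PM→Leclerc, Fri-AM→Osei.
Total: 54 + 74 + 54 + 114 + 24 + 104 + 24 + 74 + 94 + 94 + 114 = $824.

$824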